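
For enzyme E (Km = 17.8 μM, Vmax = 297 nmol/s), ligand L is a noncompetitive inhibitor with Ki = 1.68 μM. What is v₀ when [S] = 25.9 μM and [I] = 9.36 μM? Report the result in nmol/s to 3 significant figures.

α = 1 + [I]/Ki = 1 + 9.36/1.68 = 6.571.
For a noncompetitive inhibitor, Vmax is reduced to Vmax/α while Km is unchanged: Km,app = 17.8 μM, Vmax,app = 45.2 nmol/s.
v = Vmax,app·[S]/(Km,app + [S]) = 45.2 × 25.9/(17.8 + 25.9) = 26.8 nmol/s.

26.8 nmol/s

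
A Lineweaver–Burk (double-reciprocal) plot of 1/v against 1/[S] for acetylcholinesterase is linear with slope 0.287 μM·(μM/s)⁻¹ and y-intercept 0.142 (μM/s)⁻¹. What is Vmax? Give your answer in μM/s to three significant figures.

The y-intercept of a Lineweaver–Burk plot equals 1/Vmax, so Vmax = 1/0.142 = 7.04 μM/s.

7.04 μM/s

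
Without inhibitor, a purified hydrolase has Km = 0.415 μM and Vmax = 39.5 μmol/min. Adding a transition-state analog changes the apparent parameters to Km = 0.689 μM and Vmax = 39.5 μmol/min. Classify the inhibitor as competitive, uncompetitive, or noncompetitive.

Km increases (0.415 → 0.689 μM) while Vmax is unchanged — the hallmark of competitive inhibition.

competitive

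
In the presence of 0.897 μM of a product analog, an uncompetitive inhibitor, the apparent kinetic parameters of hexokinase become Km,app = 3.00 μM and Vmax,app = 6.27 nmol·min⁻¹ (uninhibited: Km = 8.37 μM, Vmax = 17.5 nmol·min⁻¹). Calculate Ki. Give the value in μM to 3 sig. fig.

0.501 μM

Uncompetitive: Vmax,app = Vmax/α (and Km,app = Km/α) with α = 1 + [I]/Ki.
α = Vmax/Vmax,app = 17.5/6.27 = 2.791.
Ki = [I]/(α − 1) = 0.897/1.791 = 0.501 μM.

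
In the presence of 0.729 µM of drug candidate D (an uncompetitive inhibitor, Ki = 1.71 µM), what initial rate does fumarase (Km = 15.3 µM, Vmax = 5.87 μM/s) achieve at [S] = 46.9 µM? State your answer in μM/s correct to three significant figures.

α = 1 + [I]/Ki = 1 + 0.729/1.71 = 1.426.
For an uncompetitive inhibitor, both parameters are divided by α, giving Vmax/α and Km/α: Km,app = 10.7 µM, Vmax,app = 4.12 μM/s.
v = Vmax,app·[S]/(Km,app + [S]) = 4.12 × 46.9/(10.7 + 46.9) = 3.35 μM/s.

3.35 μM/s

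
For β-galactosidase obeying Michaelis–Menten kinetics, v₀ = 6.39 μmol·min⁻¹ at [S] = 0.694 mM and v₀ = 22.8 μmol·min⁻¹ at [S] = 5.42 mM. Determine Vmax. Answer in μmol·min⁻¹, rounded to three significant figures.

36.6 μmol·min⁻¹

In reciprocal form, 1/v = (Km/Vmax)·(1/[S]) + 1/Vmax. The two points give (1/[S], 1/v) = (1.441, 0.1565) and (0.1845, 0.04386).
Slope = (0.1565 − 0.04386)/(1.441 − 0.1845) = 0.08965; intercept = 0.1565 − 0.08965×1.441 = 0.02732.
Vmax = 1/intercept = 36.6 μmol·min⁻¹; Km = slope × Vmax = 0.08965 × 36.6 = 3.28 mM.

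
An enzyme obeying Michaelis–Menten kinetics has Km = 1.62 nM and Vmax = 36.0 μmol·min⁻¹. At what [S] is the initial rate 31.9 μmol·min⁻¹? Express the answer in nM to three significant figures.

12.6 nM

The required fractional saturation is v/Vmax = 31.9/36.0 = 0.8861.
Then [S]/(Km+[S]) = 0.8861 ⇒ [S] = 1.62 × 0.8861/(1 − 0.8861) = 12.6 nM.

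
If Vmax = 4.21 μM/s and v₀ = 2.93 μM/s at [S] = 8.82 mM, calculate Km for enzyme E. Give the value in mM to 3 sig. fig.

3.85 mM

From v = Vmax[S]/(Km+[S]), Km = [S](Vmax − v)/v.
Km = 8.82 × (4.21 − 2.93) / 2.93 = 11.29/2.93 = 3.85 mM.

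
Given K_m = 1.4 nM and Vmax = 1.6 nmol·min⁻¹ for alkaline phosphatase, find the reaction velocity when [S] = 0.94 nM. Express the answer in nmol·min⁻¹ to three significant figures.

v = Vmax·[S]/(Km + [S]) = 1.6 × 0.94 / (1.4 + 0.94)
  = 1.504 / 2.340 = 0.643 nmol·min⁻¹.

0.643 nmol·min⁻¹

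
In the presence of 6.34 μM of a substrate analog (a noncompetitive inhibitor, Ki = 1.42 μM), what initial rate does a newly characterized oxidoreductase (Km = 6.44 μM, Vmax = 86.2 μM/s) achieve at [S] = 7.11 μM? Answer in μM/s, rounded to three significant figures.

8.28 μM/s

With α = 1 + [I]/Ki = 1 + 6.34/1.42 = 5.465, the noncompetitive rate law is v = (Vmax/α)·[S] / (Km + [S]).
v = (86.2/5.465)×7.11 / (6.44 + 7.11) = 112.2/13.55 = 8.28 μM/s.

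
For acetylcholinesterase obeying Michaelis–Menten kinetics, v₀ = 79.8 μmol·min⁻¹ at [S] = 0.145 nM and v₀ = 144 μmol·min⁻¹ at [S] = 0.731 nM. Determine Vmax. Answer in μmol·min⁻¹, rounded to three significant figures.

From v = Vmax[S]/(Km+[S]), each point gives Vmax = v(Km+[S])/[S].
Equating: 79.8(Km+0.145)/0.145 = 144(Km+0.731)/0.731.
550.3·Km + 79.8 = 197.0·Km + 144, so (550.3 − 197.0)·Km = 144 − 79.8.
Km = 64.20/353.4 = 0.182 nM; then Vmax = 79.8(0.182+0.145)/0.145 = 180 μmol·min⁻¹.

180 μmol·min⁻¹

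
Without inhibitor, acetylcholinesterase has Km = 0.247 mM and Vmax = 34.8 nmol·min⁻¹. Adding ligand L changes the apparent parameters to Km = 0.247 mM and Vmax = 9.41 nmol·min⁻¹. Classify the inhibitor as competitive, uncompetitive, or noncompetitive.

Vmax decreases (34.8 → 9.41 nmol·min⁻¹) while Km is unchanged — pure noncompetitive inhibition.

noncompetitive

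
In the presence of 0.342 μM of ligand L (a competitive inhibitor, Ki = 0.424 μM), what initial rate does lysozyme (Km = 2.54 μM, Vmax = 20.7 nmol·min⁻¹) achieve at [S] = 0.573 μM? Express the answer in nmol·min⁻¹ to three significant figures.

2.30 nmol·min⁻¹

With α = 1 + [I]/Ki = 1 + 0.342/0.424 = 1.807, the competitive rate law is v = Vmax[S] / (αKm + [S]).
v = 20.7×0.573 / (1.807×2.54 + 0.573) = 11.86/5.162 = 2.30 nmol·min⁻¹.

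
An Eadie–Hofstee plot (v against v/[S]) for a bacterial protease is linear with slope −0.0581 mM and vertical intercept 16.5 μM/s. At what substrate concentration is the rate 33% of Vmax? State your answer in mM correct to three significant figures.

0.0286 mM

The Eadie–Hofstee slope gives Km = 0.0581 mM (slope = −Km).
v/Vmax = [S]/(Km+[S]) = 0.33 ⇒ [S] = Km·0.33/(1−0.33) = 0.0581 × 0.4925 = 0.0286 mM.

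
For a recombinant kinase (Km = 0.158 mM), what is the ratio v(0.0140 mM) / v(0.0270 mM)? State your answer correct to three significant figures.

The fractional saturations are [S]/(Km+[S]) = 0.0270/0.1850 = 0.1459 and 0.0140/0.1720 = 0.08140.
v₂/v₁ is just their ratio: 0.08140/0.1459 = 0.558.

0.558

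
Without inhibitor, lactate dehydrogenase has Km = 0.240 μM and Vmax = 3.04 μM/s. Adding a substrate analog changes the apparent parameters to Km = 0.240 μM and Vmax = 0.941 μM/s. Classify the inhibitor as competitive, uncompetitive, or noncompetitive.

Vmax decreases (3.04 → 0.941 μM/s) while Km is unchanged — pure noncompetitive inhibition.

noncompetitive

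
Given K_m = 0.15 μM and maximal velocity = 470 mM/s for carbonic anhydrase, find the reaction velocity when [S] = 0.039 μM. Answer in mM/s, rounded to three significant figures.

v = Vmax·[S]/(Km + [S]) = 470 × 0.039 / (0.15 + 0.039)
  = 18.33 / 0.1890 = 97.0 mM/s.

97.0 mM/s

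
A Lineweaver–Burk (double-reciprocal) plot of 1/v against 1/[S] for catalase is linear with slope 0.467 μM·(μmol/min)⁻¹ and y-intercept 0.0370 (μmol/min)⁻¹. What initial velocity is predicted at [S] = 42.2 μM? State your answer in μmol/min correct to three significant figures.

The y-intercept is 1/Vmax, so Vmax = 1/0.0370 = 27.0 μmol/min.
The slope is Km/Vmax, so Km = 0.467 × 27.0 = 12.6 μM.
Then v = 27.0 × 42.2/(12.6 + 42.2) = 20.8 μmol/min.

20.8 μmol/min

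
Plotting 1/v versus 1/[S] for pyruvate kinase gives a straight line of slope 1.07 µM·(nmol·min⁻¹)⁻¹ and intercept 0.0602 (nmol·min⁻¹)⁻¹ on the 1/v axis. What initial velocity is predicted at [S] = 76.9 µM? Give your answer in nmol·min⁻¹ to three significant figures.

The y-intercept is 1/Vmax, so Vmax = 1/0.0602 = 16.6 nmol·min⁻¹.
The slope is Km/Vmax, so Km = 1.07 × 16.6 = 17.8 µM.
Then v = 16.6 × 76.9/(17.8 + 76.9) = 13.5 nmol·min⁻¹.

13.5 nmol·min⁻¹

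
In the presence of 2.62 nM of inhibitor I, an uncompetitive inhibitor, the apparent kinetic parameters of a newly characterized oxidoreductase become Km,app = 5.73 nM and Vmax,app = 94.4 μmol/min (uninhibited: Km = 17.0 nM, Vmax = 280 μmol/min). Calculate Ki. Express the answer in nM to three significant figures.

1.33 nM

Uncompetitive: Vmax,app = Vmax/α (and Km,app = Km/α) with α = 1 + [I]/Ki.
α = Vmax/Vmax,app = 280/94.4 = 2.966.
Since α = 1 + [I]/Ki, [I]/Ki = 2.966 − 1 = 1.966 and Ki = 2.62/1.966 = 1.33 nM.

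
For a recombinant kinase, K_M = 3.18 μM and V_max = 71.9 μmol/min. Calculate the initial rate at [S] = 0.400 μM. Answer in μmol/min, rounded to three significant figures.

8.03 μmol/min

v = Vmax·[S]/(Km + [S]) = 71.9 × 0.400 / (3.18 + 0.400)
  = 28.76 / 3.580 = 8.03 μmol/min.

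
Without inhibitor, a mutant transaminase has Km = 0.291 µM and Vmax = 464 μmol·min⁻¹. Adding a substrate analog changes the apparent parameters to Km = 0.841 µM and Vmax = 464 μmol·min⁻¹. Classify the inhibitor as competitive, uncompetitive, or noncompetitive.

competitive

Km increases (0.291 → 0.841 µM) while Vmax is unchanged — the hallmark of competitive inhibition.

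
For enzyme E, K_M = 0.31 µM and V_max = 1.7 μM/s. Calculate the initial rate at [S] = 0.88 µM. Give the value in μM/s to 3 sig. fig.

1.26 μM/s

v = Vmax·[S]/(Km + [S]) = 1.7 × 0.88 / (0.31 + 0.88)
  = 1.496 / 1.190 = 1.26 μM/s.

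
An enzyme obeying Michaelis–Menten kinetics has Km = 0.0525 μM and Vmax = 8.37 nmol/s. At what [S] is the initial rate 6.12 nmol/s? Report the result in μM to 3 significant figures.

0.143 μM

The required fractional saturation is v/Vmax = 6.12/8.37 = 0.7312.
Then [S]/(Km+[S]) = 0.7312 ⇒ [S] = 0.0525 × 0.7312/(1 − 0.7312) = 0.143 μM.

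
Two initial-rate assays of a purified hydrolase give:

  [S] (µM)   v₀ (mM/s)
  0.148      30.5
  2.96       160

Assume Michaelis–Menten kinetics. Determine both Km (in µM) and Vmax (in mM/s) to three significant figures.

Km = 0.852 µM; Vmax = 206 mM/s

From v = Vmax[S]/(Km+[S]), each point gives Vmax = v(Km+[S])/[S].
Equating: 30.5(Km+0.148)/0.148 = 160(Km+2.96)/2.96.
206.1·Km + 30.5 = 54.05·Km + 160, so (206.1 − 54.05)·Km = 160 − 30.5.
Km = 129.5/152.0 = 0.852 µM; then Vmax = 30.5(0.852+0.148)/0.148 = 206 mM/s.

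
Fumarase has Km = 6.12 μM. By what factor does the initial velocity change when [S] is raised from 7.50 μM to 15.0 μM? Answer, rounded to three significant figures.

1.29

Since Vmax cancels, v₂/v₁ = [S]₂(Km+[S]₁) / [S]₁(Km+[S]₂).
= 15.0×(6.12+7.50) / (7.50×(6.12+15.0)) = 204.3/158.4 = 1.29.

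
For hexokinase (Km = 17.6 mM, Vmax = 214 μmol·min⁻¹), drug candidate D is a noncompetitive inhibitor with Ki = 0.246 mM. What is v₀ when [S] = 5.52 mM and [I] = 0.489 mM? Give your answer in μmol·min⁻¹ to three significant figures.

17.1 μmol·min⁻¹

With α = 1 + [I]/Ki = 1 + 0.489/0.246 = 2.988, the noncompetitive rate law is v = (Vmax/α)·[S] / (Km + [S]).
v = (214/2.988)×5.52 / (17.6 + 5.52) = 395.4/23.12 = 17.1 μmol·min⁻¹.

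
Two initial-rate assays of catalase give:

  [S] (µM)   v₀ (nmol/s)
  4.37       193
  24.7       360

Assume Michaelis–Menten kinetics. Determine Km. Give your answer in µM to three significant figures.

5.64 µM

In reciprocal form, 1/v = (Km/Vmax)·(1/[S]) + 1/Vmax. The two points give (1/[S], 1/v) = (0.2288, 0.005181) and (0.04049, 0.002778).
Slope = (0.005181 − 0.002778)/(0.2288 − 0.04049) = 0.01276; intercept = 0.005181 − 0.01276×0.2288 = 0.002261.
Vmax = 1/intercept = 442 nmol/s; Km = slope × Vmax = 0.01276 × 442 = 5.64 µM.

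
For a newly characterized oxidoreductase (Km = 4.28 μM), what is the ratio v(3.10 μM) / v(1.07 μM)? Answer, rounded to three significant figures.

2.10

The fractional saturations are [S]/(Km+[S]) = 1.07/5.350 = 0.2000 and 3.10/7.380 = 0.4201.
v₂/v₁ is just their ratio: 0.4201/0.2000 = 2.10.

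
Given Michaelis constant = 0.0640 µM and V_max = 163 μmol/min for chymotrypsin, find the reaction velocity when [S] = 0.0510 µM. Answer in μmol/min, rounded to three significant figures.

72.3 μmol/min

[S]/(Km+[S]) = 0.0510/0.1150 = 0.4435, the fractional saturation.
v = 0.4435 × Vmax = 0.4435 × 163 = 72.3 μmol/min.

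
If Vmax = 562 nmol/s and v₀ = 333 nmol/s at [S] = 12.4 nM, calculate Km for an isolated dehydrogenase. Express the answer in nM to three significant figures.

8.53 nM

v/Vmax = 333/562 = 0.5925 = [S]/(Km+[S]).
So Km + [S] = [S]/0.5925 = 20.93 nM, giving Km = 20.93 − 12.4 = 8.53 nM.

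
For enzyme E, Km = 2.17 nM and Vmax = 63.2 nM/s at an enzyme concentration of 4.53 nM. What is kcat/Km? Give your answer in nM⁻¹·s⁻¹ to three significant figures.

6.43 nM⁻¹·s⁻¹

kcat = Vmax/[E]total = 63.2/4.53 = 14.0 s⁻¹.
kcat/Km = 14.0/2.17 = 6.43 nM⁻¹·s⁻¹.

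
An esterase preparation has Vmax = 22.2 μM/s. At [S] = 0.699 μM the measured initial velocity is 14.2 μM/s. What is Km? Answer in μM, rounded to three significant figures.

From v = Vmax[S]/(Km+[S]), Km = [S](Vmax − v)/v.
Km = 0.699 × (22.2 − 14.2) / 14.2 = 5.592/14.2 = 0.394 μM.

0.394 μM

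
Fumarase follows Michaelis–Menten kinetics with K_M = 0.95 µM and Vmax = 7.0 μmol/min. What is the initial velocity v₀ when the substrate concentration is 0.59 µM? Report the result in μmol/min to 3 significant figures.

v = Vmax·[S]/(Km + [S]) = 7.0 × 0.59 / (0.95 + 0.59)
  = 4.130 / 1.540 = 2.68 μmol/min.

2.68 μmol/min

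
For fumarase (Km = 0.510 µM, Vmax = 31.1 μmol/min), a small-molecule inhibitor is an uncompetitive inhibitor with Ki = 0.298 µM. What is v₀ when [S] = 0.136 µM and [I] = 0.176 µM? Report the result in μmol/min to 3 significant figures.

With α = 1 + [I]/Ki = 1 + 0.176/0.298 = 1.591, the uncompetitive rate law is v = (Vmax/α)·[S] / (Km/α + [S]).
v = (31.1/1.591)×0.136 / (0.510/1.591 + 0.136) = 2.659/0.4566 = 5.82 μmol/min.

5.82 μmol/min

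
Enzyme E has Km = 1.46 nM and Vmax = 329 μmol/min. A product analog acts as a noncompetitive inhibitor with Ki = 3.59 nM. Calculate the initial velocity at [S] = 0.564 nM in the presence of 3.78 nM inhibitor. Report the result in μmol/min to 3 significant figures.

44.7 μmol/min

α = 1 + [I]/Ki = 1 + 3.78/3.59 = 2.053.
For a noncompetitive inhibitor, Vmax is reduced to Vmax/α while Km is unchanged: Km,app = 1.46 nM, Vmax,app = 160 μmol/min.
v = Vmax,app·[S]/(Km,app + [S]) = 160 × 0.564/(1.46 + 0.564) = 44.7 μmol/min.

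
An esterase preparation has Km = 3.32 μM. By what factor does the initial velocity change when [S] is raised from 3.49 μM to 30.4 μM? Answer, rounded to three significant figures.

The fractional saturations are [S]/(Km+[S]) = 3.49/6.810 = 0.5125 and 30.4/33.72 = 0.9015.
v₂/v₁ is just their ratio: 0.9015/0.5125 = 1.76.

1.76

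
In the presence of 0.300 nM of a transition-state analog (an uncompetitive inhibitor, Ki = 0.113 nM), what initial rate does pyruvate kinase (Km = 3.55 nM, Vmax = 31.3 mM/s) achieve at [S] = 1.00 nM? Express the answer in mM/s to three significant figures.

4.34 mM/s

α = 1 + [I]/Ki = 1 + 0.300/0.113 = 3.655.
For an uncompetitive inhibitor, both parameters are divided by α, giving Vmax/α and Km/α: Km,app = 0.971 nM, Vmax,app = 8.56 mM/s.
v = Vmax,app·[S]/(Km,app + [S]) = 8.56 × 1.00/(0.971 + 1.00) = 4.34 mM/s.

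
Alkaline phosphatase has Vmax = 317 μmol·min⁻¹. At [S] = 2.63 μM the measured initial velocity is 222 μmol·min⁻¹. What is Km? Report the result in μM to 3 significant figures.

1.13 μM

v/Vmax = 222/317 = 0.7003 = [S]/(Km+[S]).
So Km + [S] = [S]/0.7003 = 3.755 μM, giving Km = 3.755 − 2.63 = 1.13 μM.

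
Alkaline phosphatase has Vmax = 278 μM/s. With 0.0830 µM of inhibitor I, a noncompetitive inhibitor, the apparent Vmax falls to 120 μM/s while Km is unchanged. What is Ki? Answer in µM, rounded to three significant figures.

0.0630 µM

Noncompetitive: Vmax,app = Vmax/α with α = 1 + [I]/Ki.
α = Vmax/Vmax,app = 278/120 = 2.317.
Since α = 1 + [I]/Ki, [I]/Ki = 2.317 − 1 = 1.317 and Ki = 0.0830/1.317 = 0.0630 µM.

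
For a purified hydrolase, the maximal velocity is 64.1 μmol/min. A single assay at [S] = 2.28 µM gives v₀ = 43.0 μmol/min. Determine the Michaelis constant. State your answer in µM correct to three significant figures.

1.12 µM

From v = Vmax[S]/(Km+[S]), Km = [S](Vmax − v)/v.
Km = 2.28 × (64.1 − 43.0) / 43.0 = 48.11/43.0 = 1.12 µM.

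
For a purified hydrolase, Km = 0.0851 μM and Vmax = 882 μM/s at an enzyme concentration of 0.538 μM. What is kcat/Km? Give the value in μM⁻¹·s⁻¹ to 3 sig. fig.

kcat = Vmax/[E]total = 882/0.538 = 1640 s⁻¹.
kcat/Km = 1640/0.0851 = 19300 μM⁻¹·s⁻¹.

19300 μM⁻¹·s⁻¹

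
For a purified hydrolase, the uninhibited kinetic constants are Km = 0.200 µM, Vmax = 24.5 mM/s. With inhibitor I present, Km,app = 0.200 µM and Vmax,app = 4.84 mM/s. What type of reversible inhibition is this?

noncompetitive

Vmax decreases (24.5 → 4.84 mM/s) while Km is unchanged — pure noncompetitive inhibition.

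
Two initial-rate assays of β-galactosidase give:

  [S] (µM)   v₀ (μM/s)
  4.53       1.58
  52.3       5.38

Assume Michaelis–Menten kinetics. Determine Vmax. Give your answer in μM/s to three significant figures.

6.97 μM/s

From v = Vmax[S]/(Km+[S]), each point gives Vmax = v(Km+[S])/[S].
Equating: 1.58(Km+4.53)/4.53 = 5.38(Km+52.3)/52.3.
0.3488·Km + 1.58 = 0.1029·Km + 5.38, so (0.3488 − 0.1029)·Km = 5.38 − 1.58.
Km = 3.800/0.2459 = 15.5 µM; then Vmax = 1.58(15.5+4.53)/4.53 = 6.97 μM/s.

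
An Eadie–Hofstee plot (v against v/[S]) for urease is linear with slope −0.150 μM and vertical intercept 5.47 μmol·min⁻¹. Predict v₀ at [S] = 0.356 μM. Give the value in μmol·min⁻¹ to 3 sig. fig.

3.85 μmol·min⁻¹

In the Eadie–Hofstee form v = Vmax − Km·(v/[S]), the slope is −Km and the intercept is Vmax, so Km = 0.150 μM and Vmax = 5.47 μmol·min⁻¹.
v = 5.47 × 0.356/(0.150 + 0.356) = 3.85 μmol·min⁻¹.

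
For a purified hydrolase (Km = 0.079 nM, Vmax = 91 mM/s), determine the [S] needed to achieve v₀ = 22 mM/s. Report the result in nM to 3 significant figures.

The required fractional saturation is v/Vmax = 22/91 = 0.2418.
Then [S]/(Km+[S]) = 0.2418 ⇒ [S] = 0.079 × 0.2418/(1 − 0.2418) = 0.0252 nM.

0.0252 nM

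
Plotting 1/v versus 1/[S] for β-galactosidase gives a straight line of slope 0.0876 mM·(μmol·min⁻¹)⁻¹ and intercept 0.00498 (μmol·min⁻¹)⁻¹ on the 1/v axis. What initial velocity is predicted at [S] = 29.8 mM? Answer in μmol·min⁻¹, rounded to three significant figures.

The y-intercept is 1/Vmax, so Vmax = 1/0.00498 = 201 μmol·min⁻¹.
The slope is Km/Vmax, so Km = 0.0876 × 201 = 17.6 mM.
Then v = 201 × 29.8/(17.6 + 29.8) = 126 μmol·min⁻¹.

126 μmol·min⁻¹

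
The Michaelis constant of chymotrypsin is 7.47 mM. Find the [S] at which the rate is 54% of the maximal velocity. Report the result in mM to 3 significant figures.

v/Vmax = [S]/(Km+[S]) = 0.54, so [S] = Km·0.54/(1 − 0.54) = 7.47 × 1.174.
[S] = 8.77 mM.

8.77 mM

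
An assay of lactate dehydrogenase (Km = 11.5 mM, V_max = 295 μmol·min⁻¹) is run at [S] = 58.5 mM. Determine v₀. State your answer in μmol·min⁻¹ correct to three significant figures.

v = Vmax·[S]/(Km + [S]) = 295 × 58.5 / (11.5 + 58.5)
  = 17260 / 70.00 = 247 μmol·min⁻¹.

247 μmol·min⁻¹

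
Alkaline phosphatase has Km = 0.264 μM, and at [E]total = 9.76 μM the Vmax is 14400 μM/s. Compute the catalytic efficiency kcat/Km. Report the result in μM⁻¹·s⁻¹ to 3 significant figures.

kcat = Vmax/[E]total = 14400/9.76 = 1480 s⁻¹.
kcat/Km = 1480/0.264 = 5590 μM⁻¹·s⁻¹.

5590 μM⁻¹·s⁻¹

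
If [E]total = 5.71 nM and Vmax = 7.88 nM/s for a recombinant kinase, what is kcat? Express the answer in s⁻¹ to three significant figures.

kcat = Vmax/[E]total = 7.88 nM/s / 5.71 nM = 1.38 s⁻¹.

1.38 s⁻¹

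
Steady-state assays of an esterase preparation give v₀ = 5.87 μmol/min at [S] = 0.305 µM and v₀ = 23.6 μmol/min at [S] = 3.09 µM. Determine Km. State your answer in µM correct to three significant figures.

1.53 µM

From v = Vmax[S]/(Km+[S]), each point gives Vmax = v(Km+[S])/[S].
Equating: 5.87(Km+0.305)/0.305 = 23.6(Km+3.09)/3.09.
19.25·Km + 5.87 = 7.638·Km + 23.6, so (19.25 − 7.638)·Km = 23.6 − 5.87.
Km = 17.73/11.61 = 1.53 µM; then Vmax = 5.87(1.53+0.305)/0.305 = 35.3 μmol/min.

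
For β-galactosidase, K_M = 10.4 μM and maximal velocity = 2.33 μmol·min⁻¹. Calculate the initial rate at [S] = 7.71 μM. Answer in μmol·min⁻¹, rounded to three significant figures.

0.992 μmol·min⁻¹

[S]/(Km+[S]) = 7.71/18.11 = 0.4257, the fractional saturation.
v = 0.4257 × Vmax = 0.4257 × 2.33 = 0.992 μmol·min⁻¹.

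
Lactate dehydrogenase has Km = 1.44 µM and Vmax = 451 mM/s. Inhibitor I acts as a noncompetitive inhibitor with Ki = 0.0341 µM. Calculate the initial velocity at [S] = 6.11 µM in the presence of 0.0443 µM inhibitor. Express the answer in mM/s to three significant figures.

159 mM/s

α = 1 + [I]/Ki = 1 + 0.0443/0.0341 = 2.299.
For a noncompetitive inhibitor, Vmax is reduced to Vmax/α while Km is unchanged: Km,app = 1.44 µM, Vmax,app = 196 mM/s.
v = Vmax,app·[S]/(Km,app + [S]) = 196 × 6.11/(1.44 + 6.11) = 159 mM/s.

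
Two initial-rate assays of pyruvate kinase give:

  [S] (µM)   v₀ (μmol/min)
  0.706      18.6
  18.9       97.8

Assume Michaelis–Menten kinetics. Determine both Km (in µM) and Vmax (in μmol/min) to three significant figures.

From v = Vmax[S]/(Km+[S]), each point gives Vmax = v(Km+[S])/[S].
Equating: 18.6(Km+0.706)/0.706 = 97.8(Km+18.9)/18.9.
26.35·Km + 18.6 = 5.175·Km + 97.8, so (26.35 − 5.175)·Km = 97.8 − 18.6.
Km = 79.20/21.17 = 3.74 µM; then Vmax = 18.6(3.74+0.706)/0.706 = 117 μmol/min.

Km = 3.74 µM; Vmax = 117 μmol/min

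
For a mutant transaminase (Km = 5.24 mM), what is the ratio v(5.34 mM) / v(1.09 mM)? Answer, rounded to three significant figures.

2.93

The fractional saturations are [S]/(Km+[S]) = 1.09/6.330 = 0.1722 and 5.34/10.58 = 0.5047.
v₂/v₁ is just their ratio: 0.5047/0.1722 = 2.93.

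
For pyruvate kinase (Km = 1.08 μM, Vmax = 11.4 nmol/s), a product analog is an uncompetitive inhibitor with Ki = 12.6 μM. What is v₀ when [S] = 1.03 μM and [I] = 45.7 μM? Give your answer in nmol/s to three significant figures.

α = 1 + [I]/Ki = 1 + 45.7/12.6 = 4.627.
For an uncompetitive inhibitor, both parameters are divided by α, giving Vmax/α and Km/α: Km,app = 0.233 μM, Vmax,app = 2.46 nmol/s.
v = Vmax,app·[S]/(Km,app + [S]) = 2.46 × 1.03/(0.233 + 1.03) = 2.01 nmol/s.

2.01 nmol/s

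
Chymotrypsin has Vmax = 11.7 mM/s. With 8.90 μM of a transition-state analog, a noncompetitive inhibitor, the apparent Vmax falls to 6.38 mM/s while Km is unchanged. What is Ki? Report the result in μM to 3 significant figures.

10.7 μM

Noncompetitive: Vmax,app = Vmax/α with α = 1 + [I]/Ki.
α = Vmax/Vmax,app = 11.7/6.38 = 1.834.
Since α = 1 + [I]/Ki, [I]/Ki = 1.834 − 1 = 0.8339 and Ki = 8.90/0.8339 = 10.7 μM.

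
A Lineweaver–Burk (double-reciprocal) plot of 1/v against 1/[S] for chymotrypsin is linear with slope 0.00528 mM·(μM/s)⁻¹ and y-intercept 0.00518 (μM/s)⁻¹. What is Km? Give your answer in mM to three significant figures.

y-intercept = 1/Vmax ⇒ Vmax = 193 μM/s; slope = Km/Vmax ⇒ Km = slope × Vmax.
Km = 0.00528 × 193 = 1.02 mM.

1.02 mM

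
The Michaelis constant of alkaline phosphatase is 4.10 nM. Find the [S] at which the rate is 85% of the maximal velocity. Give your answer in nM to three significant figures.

v/Vmax = [S]/(Km+[S]) = 0.85, so [S] = Km·0.85/(1 − 0.85) = 4.10 × 5.667.
[S] = 23.2 nM.

23.2 nM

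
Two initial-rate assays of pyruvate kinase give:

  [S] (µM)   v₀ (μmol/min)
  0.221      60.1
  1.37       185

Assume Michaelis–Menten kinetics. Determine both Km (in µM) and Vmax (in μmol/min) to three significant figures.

From v = Vmax[S]/(Km+[S]), each point gives Vmax = v(Km+[S])/[S].
Equating: 60.1(Km+0.221)/0.221 = 185(Km+1.37)/1.37.
271.9·Km + 60.1 = 135.0·Km + 185, so (271.9 − 135.0)·Km = 185 − 60.1.
Km = 124.9/136.9 = 0.912 µM; then Vmax = 60.1(0.912+0.221)/0.221 = 308 μmol/min.

Km = 0.912 µM; Vmax = 308 μmol/min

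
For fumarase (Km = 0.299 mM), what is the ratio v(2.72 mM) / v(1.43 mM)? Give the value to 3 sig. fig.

1.09

Since Vmax cancels, v₂/v₁ = [S]₂(Km+[S]₁) / [S]₁(Km+[S]₂).
= 2.72×(0.299+1.43) / (1.43×(0.299+2.72)) = 4.703/4.317 = 1.09.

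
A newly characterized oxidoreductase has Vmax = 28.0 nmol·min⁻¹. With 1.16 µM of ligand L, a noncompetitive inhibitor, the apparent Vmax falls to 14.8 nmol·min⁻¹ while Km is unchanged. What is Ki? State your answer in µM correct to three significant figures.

Noncompetitive: Vmax,app = Vmax/α with α = 1 + [I]/Ki.
α = Vmax/Vmax,app = 28.0/14.8 = 1.892.
Since α = 1 + [I]/Ki, [I]/Ki = 1.892 − 1 = 0.8919 and Ki = 1.16/0.8919 = 1.30 µM.

1.30 µM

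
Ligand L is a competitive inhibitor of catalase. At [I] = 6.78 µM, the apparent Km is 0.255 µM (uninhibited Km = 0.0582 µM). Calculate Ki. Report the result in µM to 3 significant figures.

2.01 µM

Competitive: Km,app = α·Km with α = 1 + [I]/Ki.
α = Km,app/Km = 0.255/0.0582 = 4.381.
Ki = [I]/(α − 1) = 6.78/3.381 = 2.01 µM.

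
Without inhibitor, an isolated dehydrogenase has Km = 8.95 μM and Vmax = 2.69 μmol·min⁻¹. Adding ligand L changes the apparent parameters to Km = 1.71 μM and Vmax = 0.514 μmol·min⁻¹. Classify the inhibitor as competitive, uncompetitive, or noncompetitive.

uncompetitive

Both Km and Vmax decrease by the same factor (~5.23-fold) — characteristic of uncompetitive inhibition.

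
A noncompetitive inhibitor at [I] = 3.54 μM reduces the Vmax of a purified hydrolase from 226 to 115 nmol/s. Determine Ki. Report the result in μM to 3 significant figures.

3.67 μM

Noncompetitive: Vmax,app = Vmax/α with α = 1 + [I]/Ki.
α = Vmax/Vmax,app = 226/115 = 1.965.
Since α = 1 + [I]/Ki, [I]/Ki = 1.965 − 1 = 0.9652 and Ki = 3.54/0.9652 = 3.67 μM.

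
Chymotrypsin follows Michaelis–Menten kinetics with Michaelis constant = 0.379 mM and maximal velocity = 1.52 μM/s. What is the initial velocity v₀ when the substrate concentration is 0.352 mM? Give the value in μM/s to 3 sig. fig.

v = Vmax·[S]/(Km + [S]) = 1.52 × 0.352 / (0.379 + 0.352)
  = 0.5350 / 0.7310 = 0.732 μM/s.

0.732 μM/s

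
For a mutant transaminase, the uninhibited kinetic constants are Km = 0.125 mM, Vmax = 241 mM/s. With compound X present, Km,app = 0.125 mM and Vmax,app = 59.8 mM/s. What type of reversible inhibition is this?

noncompetitive

Vmax decreases (241 → 59.8 mM/s) while Km is unchanged — pure noncompetitive inhibition.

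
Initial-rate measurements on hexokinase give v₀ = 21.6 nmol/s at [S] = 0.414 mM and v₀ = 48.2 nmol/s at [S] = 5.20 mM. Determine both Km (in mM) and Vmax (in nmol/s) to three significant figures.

From v = Vmax[S]/(Km+[S]), each point gives Vmax = v(Km+[S])/[S].
Equating: 21.6(Km+0.414)/0.414 = 48.2(Km+5.20)/5.20.
52.17·Km + 21.6 = 9.269·Km + 48.2, so (52.17 − 9.269)·Km = 48.2 − 21.6.
Km = 26.60/42.90 = 0.620 mM; then Vmax = 21.6(0.620+0.414)/0.414 = 53.9 nmol/s.

Km = 0.620 mM; Vmax = 53.9 nmol/s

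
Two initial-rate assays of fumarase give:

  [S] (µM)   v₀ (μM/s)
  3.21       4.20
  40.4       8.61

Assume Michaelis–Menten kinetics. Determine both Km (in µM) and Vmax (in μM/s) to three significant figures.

Km = 4.03 µM; Vmax = 9.47 μM/s

In reciprocal form, 1/v = (Km/Vmax)·(1/[S]) + 1/Vmax. The two points give (1/[S], 1/v) = (0.3115, 0.2381) and (0.02475, 0.1161).
Slope = (0.2381 − 0.1161)/(0.3115 − 0.02475) = 0.4253; intercept = 0.2381 − 0.4253×0.3115 = 0.1056.
Vmax = 1/intercept = 9.47 μM/s; Km = slope × Vmax = 0.4253 × 9.47 = 4.03 µM.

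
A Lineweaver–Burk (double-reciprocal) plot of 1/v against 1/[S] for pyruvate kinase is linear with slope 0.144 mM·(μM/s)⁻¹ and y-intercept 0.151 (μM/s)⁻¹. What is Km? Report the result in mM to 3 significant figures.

0.954 mM

y-intercept = 1/Vmax ⇒ Vmax = 6.62 μM/s; slope = Km/Vmax ⇒ Km = slope × Vmax.
Km = 0.144 × 6.62 = 0.954 mM.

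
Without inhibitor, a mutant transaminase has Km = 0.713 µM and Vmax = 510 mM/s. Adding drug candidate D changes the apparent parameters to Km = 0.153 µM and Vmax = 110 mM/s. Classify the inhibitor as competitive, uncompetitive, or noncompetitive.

Both Km and Vmax decrease by the same factor (~4.65-fold) — characteristic of uncompetitive inhibition.

uncompetitive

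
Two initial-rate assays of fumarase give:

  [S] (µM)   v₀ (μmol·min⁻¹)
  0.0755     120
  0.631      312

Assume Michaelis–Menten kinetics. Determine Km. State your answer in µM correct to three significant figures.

0.175 µM

In reciprocal form, 1/v = (Km/Vmax)·(1/[S]) + 1/Vmax. The two points give (1/[S], 1/v) = (13.25, 0.008333) and (1.585, 0.003205).
Slope = (0.008333 − 0.003205)/(13.25 − 1.585) = 0.0004398; intercept = 0.008333 − 0.0004398×13.25 = 0.002508.
Vmax = 1/intercept = 399 μmol·min⁻¹; Km = slope × Vmax = 0.0004398 × 399 = 0.175 µM.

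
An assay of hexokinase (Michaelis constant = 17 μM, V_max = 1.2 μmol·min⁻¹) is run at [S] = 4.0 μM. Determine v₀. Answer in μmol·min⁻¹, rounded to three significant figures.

0.229 μmol·min⁻¹

v = Vmax·[S]/(Km + [S]) = 1.2 × 4.0 / (17 + 4.0)
  = 4.800 / 21.00 = 0.229 μmol·min⁻¹.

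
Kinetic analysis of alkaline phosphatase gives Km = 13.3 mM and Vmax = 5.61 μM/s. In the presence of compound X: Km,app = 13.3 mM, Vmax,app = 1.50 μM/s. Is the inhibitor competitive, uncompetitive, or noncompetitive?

Vmax decreases (5.61 → 1.50 μM/s) while Km is unchanged — pure noncompetitive inhibition.

noncompetitive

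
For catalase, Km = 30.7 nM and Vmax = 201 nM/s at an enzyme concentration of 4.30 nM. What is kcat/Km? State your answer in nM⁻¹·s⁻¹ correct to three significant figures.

kcat = Vmax/[E]total = 201/4.30 = 46.7 s⁻¹.
kcat/Km = 46.7/30.7 = 1.52 nM⁻¹·s⁻¹.

1.52 nM⁻¹·s⁻¹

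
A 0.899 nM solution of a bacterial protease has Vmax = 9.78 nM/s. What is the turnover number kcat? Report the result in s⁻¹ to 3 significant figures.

10.9 s⁻¹

kcat = Vmax/[E]total = 9.78 nM/s / 0.899 nM = 10.9 s⁻¹.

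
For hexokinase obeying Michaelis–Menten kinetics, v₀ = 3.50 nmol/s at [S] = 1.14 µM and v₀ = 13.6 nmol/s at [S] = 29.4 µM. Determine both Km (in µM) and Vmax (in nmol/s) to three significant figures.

Km = 3.87 µM; Vmax = 15.4 nmol/s

From v = Vmax[S]/(Km+[S]), each point gives Vmax = v(Km+[S])/[S].
Equating: 3.50(Km+1.14)/1.14 = 13.6(Km+29.4)/29.4.
3.070·Km + 3.50 = 0.4626·Km + 13.6, so (3.070 − 0.4626)·Km = 13.6 − 3.50.
Km = 10.10/2.608 = 3.87 µM; then Vmax = 3.50(3.87+1.14)/1.14 = 15.4 nmol/s.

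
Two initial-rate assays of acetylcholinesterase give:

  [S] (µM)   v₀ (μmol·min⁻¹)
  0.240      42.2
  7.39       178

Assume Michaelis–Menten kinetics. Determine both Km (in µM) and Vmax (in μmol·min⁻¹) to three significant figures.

From v = Vmax[S]/(Km+[S]), each point gives Vmax = v(Km+[S])/[S].
Equating: 42.2(Km+0.240)/0.240 = 178(Km+7.39)/7.39.
175.8·Km + 42.2 = 24.09·Km + 178, so (175.8 − 24.09)·Km = 178 − 42.2.
Km = 135.8/151.7 = 0.895 µM; then Vmax = 42.2(0.895+0.240)/0.240 = 200 μmol·min⁻¹.

Km = 0.895 µM; Vmax = 200 μmol·min⁻¹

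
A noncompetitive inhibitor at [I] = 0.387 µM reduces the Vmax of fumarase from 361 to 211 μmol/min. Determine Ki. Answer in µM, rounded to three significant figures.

Noncompetitive: Vmax,app = Vmax/α with α = 1 + [I]/Ki.
α = Vmax/Vmax,app = 361/211 = 1.711.
Ki = [I]/(α − 1) = 0.387/0.7109 = 0.544 µM.

0.544 µM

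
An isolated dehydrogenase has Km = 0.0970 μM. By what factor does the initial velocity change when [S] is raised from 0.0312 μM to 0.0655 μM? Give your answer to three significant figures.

1.66

The fractional saturations are [S]/(Km+[S]) = 0.0312/0.1282 = 0.2434 and 0.0655/0.1625 = 0.4031.
v₂/v₁ is just their ratio: 0.4031/0.2434 = 1.66.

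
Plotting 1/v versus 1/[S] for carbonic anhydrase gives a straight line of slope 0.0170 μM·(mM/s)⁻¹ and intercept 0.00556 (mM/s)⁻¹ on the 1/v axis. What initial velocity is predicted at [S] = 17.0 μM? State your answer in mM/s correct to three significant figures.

The y-intercept is 1/Vmax, so Vmax = 1/0.00556 = 180 mM/s.
The slope is Km/Vmax, so Km = 0.0170 × 180 = 3.06 μM.
Then v = 180 × 17.0/(3.06 + 17.0) = 152 mM/s.

152 mM/s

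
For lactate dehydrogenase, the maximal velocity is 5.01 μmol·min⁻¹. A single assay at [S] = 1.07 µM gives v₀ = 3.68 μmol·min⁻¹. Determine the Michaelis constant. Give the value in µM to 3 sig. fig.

0.387 µM

From v = Vmax[S]/(Km+[S]), Km = [S](Vmax − v)/v.
Km = 1.07 × (5.01 − 3.68) / 3.68 = 1.423/3.68 = 0.387 µM.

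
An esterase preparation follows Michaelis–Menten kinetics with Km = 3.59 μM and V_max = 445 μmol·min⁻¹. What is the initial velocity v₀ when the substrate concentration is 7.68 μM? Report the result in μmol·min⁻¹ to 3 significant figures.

[S]/(Km+[S]) = 7.68/11.27 = 0.6815, the fractional saturation.
v = 0.6815 × Vmax = 0.6815 × 445 = 303 μmol·min⁻¹.

303 μmol·min⁻¹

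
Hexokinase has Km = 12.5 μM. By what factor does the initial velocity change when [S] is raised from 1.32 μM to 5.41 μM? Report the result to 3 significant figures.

The fractional saturations are [S]/(Km+[S]) = 1.32/13.82 = 0.09551 and 5.41/17.91 = 0.3021.
v₂/v₁ is just their ratio: 0.3021/0.09551 = 3.16.

3.16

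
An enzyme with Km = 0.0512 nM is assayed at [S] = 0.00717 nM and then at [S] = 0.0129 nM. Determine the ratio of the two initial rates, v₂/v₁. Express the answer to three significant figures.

Since Vmax cancels, v₂/v₁ = [S]₂(Km+[S]₁) / [S]₁(Km+[S]₂).
= 0.0129×(0.0512+0.00717) / (0.00717×(0.0512+0.0129)) = 0.0007530/0.0004596 = 1.64.

1.64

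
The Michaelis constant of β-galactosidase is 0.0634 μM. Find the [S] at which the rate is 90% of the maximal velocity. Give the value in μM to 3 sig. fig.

0.571 μM

v/Vmax = [S]/(Km+[S]) = 0.9, so [S] = Km·0.9/(1 − 0.9) = 0.0634 × 9.000.
[S] = 0.571 μM.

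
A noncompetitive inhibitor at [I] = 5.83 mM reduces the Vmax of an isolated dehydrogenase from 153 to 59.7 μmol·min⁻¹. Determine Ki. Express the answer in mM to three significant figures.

3.73 mM

Noncompetitive: Vmax,app = Vmax/α with α = 1 + [I]/Ki.
α = Vmax/Vmax,app = 153/59.7 = 2.563.
Ki = [I]/(α − 1) = 5.83/1.563 = 3.73 mM.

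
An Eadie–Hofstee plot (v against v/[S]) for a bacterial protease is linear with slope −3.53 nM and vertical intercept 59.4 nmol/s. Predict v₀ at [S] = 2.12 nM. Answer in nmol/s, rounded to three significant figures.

22.3 nmol/s

In the Eadie–Hofstee form v = Vmax − Km·(v/[S]), the slope is −Km and the intercept is Vmax, so Km = 3.53 nM and Vmax = 59.4 nmol/s.
v = 59.4 × 2.12/(3.53 + 2.12) = 22.3 nmol/s.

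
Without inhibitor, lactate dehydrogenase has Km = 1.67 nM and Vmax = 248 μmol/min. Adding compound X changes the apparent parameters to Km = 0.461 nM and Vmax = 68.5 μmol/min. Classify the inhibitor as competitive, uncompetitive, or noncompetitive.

uncompetitive

Both Km and Vmax decrease by the same factor (~3.62-fold) — characteristic of uncompetitive inhibition.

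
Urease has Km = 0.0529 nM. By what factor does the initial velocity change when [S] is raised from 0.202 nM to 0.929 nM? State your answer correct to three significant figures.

1.19

Since Vmax cancels, v₂/v₁ = [S]₂(Km+[S]₁) / [S]₁(Km+[S]₂).
= 0.929×(0.0529+0.202) / (0.202×(0.0529+0.929)) = 0.2368/0.1983 = 1.19.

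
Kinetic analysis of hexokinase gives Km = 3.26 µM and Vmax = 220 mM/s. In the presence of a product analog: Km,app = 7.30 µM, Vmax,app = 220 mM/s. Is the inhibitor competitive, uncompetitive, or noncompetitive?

Km increases (3.26 → 7.30 µM) while Vmax is unchanged — the hallmark of competitive inhibition.

competitive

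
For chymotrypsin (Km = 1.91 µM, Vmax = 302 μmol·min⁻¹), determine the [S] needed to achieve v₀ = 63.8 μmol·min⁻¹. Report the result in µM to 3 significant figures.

0.512 µM

Rearranging v = Vmax[S]/(Km+[S]) gives [S] = Km·v/(Vmax − v).
[S] = 1.91 × 63.8 / (302 − 63.8) = 121.9/238.2 = 0.512 µM.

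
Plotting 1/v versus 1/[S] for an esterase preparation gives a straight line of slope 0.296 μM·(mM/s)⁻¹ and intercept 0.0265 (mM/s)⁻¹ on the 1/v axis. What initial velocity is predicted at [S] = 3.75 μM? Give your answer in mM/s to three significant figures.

The y-intercept is 1/Vmax, so Vmax = 1/0.0265 = 37.7 mM/s.
The slope is Km/Vmax, so Km = 0.296 × 37.7 = 11.2 μM.
Then v = 37.7 × 3.75/(11.2 + 3.75) = 9.48 mM/s.

9.48 mM/s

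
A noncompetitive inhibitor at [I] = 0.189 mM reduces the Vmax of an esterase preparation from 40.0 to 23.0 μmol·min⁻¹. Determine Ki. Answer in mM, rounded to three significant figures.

Noncompetitive: Vmax,app = Vmax/α with α = 1 + [I]/Ki.
α = Vmax/Vmax,app = 40.0/23.0 = 1.739.
Ki = [I]/(α − 1) = 0.189/0.7391 = 0.256 mM.

0.256 mM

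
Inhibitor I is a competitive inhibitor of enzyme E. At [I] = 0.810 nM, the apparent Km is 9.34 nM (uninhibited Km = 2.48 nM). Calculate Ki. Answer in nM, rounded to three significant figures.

0.293 nM

Competitive: Km,app = α·Km with α = 1 + [I]/Ki.
α = Km,app/Km = 9.34/2.48 = 3.766.
Since α = 1 + [I]/Ki, [I]/Ki = 3.766 − 1 = 2.766 and Ki = 0.810/2.766 = 0.293 nM.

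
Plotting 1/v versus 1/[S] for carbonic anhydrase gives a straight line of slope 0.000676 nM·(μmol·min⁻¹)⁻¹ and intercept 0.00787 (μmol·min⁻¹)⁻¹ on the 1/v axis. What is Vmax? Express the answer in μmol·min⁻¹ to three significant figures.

The y-intercept of a Lineweaver–Burk plot equals 1/Vmax, so Vmax = 1/0.00787 = 127 μmol·min⁻¹.

127 μmol·min⁻¹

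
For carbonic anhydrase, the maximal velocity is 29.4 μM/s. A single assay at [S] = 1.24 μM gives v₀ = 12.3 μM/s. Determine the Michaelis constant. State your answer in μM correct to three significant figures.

1.72 μM

From v = Vmax[S]/(Km+[S]), Km = [S](Vmax − v)/v.
Km = 1.24 × (29.4 − 12.3) / 12.3 = 21.20/12.3 = 1.72 μM.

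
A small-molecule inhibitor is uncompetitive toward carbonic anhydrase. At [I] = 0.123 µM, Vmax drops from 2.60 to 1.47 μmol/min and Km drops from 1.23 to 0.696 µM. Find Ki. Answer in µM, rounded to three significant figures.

0.160 µM

Uncompetitive: Vmax,app = Vmax/α (and Km,app = Km/α) with α = 1 + [I]/Ki.
α = Vmax/Vmax,app = 2.60/1.47 = 1.769.
Ki = [I]/(α − 1) = 0.123/0.7687 = 0.160 µM.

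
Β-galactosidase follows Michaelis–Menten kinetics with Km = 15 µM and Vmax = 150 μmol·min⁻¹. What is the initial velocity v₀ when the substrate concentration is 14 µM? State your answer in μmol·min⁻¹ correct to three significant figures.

72.4 μmol·min⁻¹

[S]/(Km+[S]) = 14/29.00 = 0.4828, the fractional saturation.
v = 0.4828 × Vmax = 0.4828 × 150 = 72.4 μmol·min⁻¹.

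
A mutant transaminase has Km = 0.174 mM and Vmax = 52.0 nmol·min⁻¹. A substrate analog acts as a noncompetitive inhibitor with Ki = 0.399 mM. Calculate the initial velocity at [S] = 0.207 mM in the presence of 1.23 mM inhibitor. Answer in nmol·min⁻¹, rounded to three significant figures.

α = 1 + [I]/Ki = 1 + 1.23/0.399 = 4.083.
For a noncompetitive inhibitor, Vmax is reduced to Vmax/α while Km is unchanged: Km,app = 0.174 mM, Vmax,app = 12.7 nmol·min⁻¹.
v = Vmax,app·[S]/(Km,app + [S]) = 12.7 × 0.207/(0.174 + 0.207) = 6.92 nmol·min⁻¹.

6.92 nmol·min⁻¹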